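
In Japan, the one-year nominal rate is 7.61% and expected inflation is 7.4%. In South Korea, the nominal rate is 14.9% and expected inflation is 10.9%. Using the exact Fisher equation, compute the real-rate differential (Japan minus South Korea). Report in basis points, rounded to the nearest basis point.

-341 basis points

Japan: (1 + 0.0761)/(1 + 0.0740) − 1 = 0.1955%
South Korea: (1 + 0.1490)/(1 + 0.1090) − 1 = 3.6069%
Differential = 0.1955% − 3.6069% = -3.4113% → -341 basis points.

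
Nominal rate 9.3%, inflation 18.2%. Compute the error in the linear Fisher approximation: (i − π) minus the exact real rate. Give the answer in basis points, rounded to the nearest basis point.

Approximate: r ≈ 9.300% − 18.200% = -8.9000%
Exact: (1 + 0.0930)/(1 + 0.1820) − 1 = -7.5296%
Error = -8.9000% − (-7.5296%) = -1.3704% → -137 basis points.

-137 basis points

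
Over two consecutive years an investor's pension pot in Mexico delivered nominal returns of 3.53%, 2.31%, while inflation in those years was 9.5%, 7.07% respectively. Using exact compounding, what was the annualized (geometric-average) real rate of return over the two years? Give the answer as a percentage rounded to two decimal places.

-4.95%

Nominal growth factor = 1.0353 × 1.0231 = 1.05921543
Price-level growth factor = 1.0950 × 1.0707 = 1.17241650
Real growth factor = 1.05921543 / 1.17241650 = 0.90344637
Annualized real rate = 0.90344637^(1/2) − 1 = -4.9502% → -4.95%.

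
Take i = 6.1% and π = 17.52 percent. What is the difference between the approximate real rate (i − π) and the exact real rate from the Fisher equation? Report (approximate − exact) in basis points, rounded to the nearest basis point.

-170 basis points

Approximate: r ≈ 6.100% − 17.520% = -11.4200%
Exact: (1 + 0.0610)/(1 + 0.1752) − 1 = -9.7175%
Error = -11.4200% − (-9.7175%) = -1.7025% → -170 basis points.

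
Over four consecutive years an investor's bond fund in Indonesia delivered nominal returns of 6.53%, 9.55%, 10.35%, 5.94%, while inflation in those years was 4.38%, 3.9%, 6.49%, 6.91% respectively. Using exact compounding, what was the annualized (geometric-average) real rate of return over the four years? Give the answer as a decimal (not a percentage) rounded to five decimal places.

0.02527

Compound the nominal returns: 1.0653 × 1.0955 × 1.1035 × 1.0594 = 1.36432116.
Compound inflation: 1.0438 × 1.0390 × 1.0649 × 1.0691 = 1.23469587.
Deflate: 1.36432116 / 1.23469587 = 1.10498560.
Annualized real rate = 1.10498560^(1/4) − 1 = 2.5272% → 0.02527.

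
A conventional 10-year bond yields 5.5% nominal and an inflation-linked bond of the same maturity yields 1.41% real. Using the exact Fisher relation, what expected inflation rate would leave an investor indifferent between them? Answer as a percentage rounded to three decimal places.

(1 + π) = (1 + i)/(1 + r) = 1.05500 / 1.01410 = 1.040331
Break-even inflation = 1.040331 − 1 → 4.033%.

4.033%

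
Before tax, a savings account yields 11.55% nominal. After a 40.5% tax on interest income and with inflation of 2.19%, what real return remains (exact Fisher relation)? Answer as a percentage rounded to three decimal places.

4.582%

After-tax nominal return = 11.55% × (1 − 0.405) = 6.87225%.
1 + r = 1.0687225 / 1.02190 = 1.045819
After-tax real rate = 1.045819 − 1 → 4.582%.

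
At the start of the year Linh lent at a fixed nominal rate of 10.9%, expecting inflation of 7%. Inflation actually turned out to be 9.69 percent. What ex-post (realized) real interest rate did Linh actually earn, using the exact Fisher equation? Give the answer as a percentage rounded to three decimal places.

Ex-post: (1 + 0.1090)/(1 + 0.0969) − 1 = 1.1031%
So the realized real rate is 1.103%.

1.103%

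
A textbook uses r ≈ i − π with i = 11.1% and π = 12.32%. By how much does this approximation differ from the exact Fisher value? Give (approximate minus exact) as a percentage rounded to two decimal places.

-0.13%

Approximate: r ≈ 11.100% − 12.320% = -1.2200%
Exact: (1 + 0.1110)/(1 + 0.1232) − 1 = -1.0862%
Error = -1.2200% − (-1.0862%) = -0.1338% → -0.13%.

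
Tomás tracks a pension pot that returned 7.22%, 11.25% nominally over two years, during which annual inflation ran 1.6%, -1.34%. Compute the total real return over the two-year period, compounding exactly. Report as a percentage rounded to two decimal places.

Compound the nominal returns: 1.0722 × 1.1125 = 1.192823.
Compound inflation: 1.0160 × 0.9866 = 1.002386.
Deflate: 1.192823 / 1.002386 = 1.189984.
Total real return = 1.189984 − 1 → 19.00%.

19.00%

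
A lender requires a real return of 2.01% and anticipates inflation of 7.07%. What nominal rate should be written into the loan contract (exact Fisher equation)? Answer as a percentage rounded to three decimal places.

(1 + i) = (1 + r)(1 + π) = 1.02010 × 1.07070 = 1.09222107
i = 1.09222107 − 1, so the required nominal rate is 9.222%.

9.222%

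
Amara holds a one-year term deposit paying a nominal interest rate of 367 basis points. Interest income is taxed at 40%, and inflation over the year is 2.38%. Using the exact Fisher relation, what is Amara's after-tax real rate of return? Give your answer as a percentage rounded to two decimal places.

After-tax nominal return = 3.67% × (1 − 0.4) = 2.2020%.
1 + r = 1.02202 / 1.02380 = 0.998261
After-tax real rate = 0.998261 − 1 → -0.17%.

-0.17%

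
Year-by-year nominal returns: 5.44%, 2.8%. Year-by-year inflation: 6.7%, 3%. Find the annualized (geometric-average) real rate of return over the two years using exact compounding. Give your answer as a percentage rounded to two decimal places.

-0.69%

Compound the nominal returns: 1.0544 × 1.0280 = 1.08392320.
Compound inflation: 1.0670 × 1.0300 = 1.09901000.
Deflate: 1.08392320 / 1.09901000 = 0.98627237.
Annualized real rate = 0.98627237^(1/2) − 1 = -0.6888% → -0.69%.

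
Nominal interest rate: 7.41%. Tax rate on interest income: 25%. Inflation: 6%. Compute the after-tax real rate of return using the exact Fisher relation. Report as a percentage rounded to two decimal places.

After-tax nominal return = 7.41% × (1 − 0.25) = 5.5575%.
1 + r = 1.055575 / 1.06000 = 0.995825
After-tax real rate = 0.995825 − 1 → -0.42%.

-0.42%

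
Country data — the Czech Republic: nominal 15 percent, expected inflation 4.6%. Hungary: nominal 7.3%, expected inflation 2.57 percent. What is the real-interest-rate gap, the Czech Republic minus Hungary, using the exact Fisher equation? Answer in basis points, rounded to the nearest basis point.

The Czech Republic: (1 + 0.1500)/(1 + 0.0460) − 1 = 9.9426%
Hungary: (1 + 0.0730)/(1 + 0.0257) − 1 = 4.6115%
Differential = 9.9426% − 4.6115% = 5.3312% → 533 basis points.

533 basis points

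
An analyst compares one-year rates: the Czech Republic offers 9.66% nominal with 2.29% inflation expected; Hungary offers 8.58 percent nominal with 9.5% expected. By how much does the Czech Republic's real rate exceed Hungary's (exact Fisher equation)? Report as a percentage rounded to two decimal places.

8.05%

The Czech Republic: (1 + 0.0966)/(1 + 0.0229) − 1 = 7.2050%
Hungary: (1 + 0.0858)/(1 + 0.0950) − 1 = -0.8402%
Differential = 7.2050% − (-0.8402%) = 8.0452% → 8.05%.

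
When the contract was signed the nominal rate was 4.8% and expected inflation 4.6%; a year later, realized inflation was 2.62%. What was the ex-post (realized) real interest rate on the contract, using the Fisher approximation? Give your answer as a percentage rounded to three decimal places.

2.180%

Ex-post: 4.8% − 2.62% = 2.180%
So the realized real rate is 2.180%.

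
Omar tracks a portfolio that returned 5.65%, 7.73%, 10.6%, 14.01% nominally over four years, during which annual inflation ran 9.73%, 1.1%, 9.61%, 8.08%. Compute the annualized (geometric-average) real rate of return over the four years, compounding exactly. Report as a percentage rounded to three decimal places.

2.225%

Nominal growth factor = 1.0565 × 1.0773 × 1.1060 × 1.1401 = 1.43517293
Price-level growth factor = 1.0973 × 1.0110 × 1.0961 × 1.0808 = 1.31423203
Real growth factor = 1.43517293 / 1.31423203 = 1.09202401
Annualized real rate = 1.09202401^(1/4) − 1 = 2.2252% → 2.225%.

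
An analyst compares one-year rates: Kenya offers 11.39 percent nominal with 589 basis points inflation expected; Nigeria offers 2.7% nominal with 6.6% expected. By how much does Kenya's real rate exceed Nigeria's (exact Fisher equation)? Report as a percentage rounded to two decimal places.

Kenya: (1 + 0.1139)/(1 + 0.0589) − 1 = 5.1941%
Nigeria: (1 + 0.0270)/(1 + 0.0660) − 1 = -3.6585%
Differential = 5.1941% − (-3.6585%) = 8.8526% → 8.85%.

8.85%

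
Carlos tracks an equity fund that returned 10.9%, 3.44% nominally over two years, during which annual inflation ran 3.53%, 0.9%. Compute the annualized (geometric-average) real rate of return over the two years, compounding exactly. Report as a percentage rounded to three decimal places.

Nominal growth factor = 1.1090 × 1.0344 = 1.14714960
Price-level growth factor = 1.0353 × 1.0090 = 1.04461770
Real growth factor = 1.14714960 / 1.04461770 = 1.09815256
Annualized real rate = 1.09815256^(1/2) − 1 = 4.7928% → 4.793%.

4.793%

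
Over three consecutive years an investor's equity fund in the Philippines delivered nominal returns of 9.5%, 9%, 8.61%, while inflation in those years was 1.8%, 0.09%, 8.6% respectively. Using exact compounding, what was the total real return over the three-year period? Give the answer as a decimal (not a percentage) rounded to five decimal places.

0.17150

Nominal growth factor = 1.0950 × 1.0900 × 1.0861 = 1.296315
Price-level growth factor = 1.0180 × 1.0009 × 1.0860 = 1.106543
Real growth factor = 1.296315 / 1.106543 = 1.171500
Total real return = 1.171500 − 1 → 0.17150.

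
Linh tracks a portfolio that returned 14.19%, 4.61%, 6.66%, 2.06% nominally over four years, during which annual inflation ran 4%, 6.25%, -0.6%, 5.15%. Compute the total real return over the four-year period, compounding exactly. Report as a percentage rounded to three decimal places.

Compound the nominal returns: 1.1419 × 1.0461 × 1.0666 × 1.0206 = 1.300344.
Compound inflation: 1.0400 × 1.0625 × 0.9940 × 1.0515 = 1.154936.
Deflate: 1.300344 / 1.154936 = 1.125902.
Total real return = 1.125902 − 1 → 12.590%.

12.590%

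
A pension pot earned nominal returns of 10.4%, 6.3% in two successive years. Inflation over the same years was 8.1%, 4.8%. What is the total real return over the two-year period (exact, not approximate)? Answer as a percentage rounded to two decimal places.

Nominal growth factor = 1.1040 × 1.0630 = 1.173552
Price-level growth factor = 1.0810 × 1.0480 = 1.132888
Real growth factor = 1.173552 / 1.132888 = 1.035894
Total real return = 1.035894 − 1 → 3.59%.

3.59%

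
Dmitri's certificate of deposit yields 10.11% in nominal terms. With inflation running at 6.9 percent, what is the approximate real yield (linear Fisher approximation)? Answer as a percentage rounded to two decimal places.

3.21%

r ≈ i − π = 10.11% − 6.9% = 3.21%.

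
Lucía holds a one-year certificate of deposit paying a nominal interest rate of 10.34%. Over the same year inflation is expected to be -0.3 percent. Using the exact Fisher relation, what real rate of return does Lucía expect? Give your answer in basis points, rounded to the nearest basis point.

1 + r = 1.10340 / 0.99700 = 1.106720
r = 1.106720 − 1 = 10.6720%, i.e. 1067 basis points.

1067 basis points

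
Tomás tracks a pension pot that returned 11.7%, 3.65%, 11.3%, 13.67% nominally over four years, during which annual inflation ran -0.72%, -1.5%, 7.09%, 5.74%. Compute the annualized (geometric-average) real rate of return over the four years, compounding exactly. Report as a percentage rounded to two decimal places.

Compound the nominal returns: 1.1170 × 1.0365 × 1.1130 × 1.1367 = 1.46474999.
Compound inflation: 0.9928 × 0.9850 × 1.0709 × 1.0574 = 1.10735335.
Deflate: 1.46474999 / 1.10735335 = 1.32274851.
Annualized real rate = 1.32274851^(1/4) − 1 = 7.2431% → 7.24%.

7.24%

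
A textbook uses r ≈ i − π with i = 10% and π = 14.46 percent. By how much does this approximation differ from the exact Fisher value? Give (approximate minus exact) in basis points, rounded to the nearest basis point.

-56 basis points

Approximate: r ≈ 10.000% − 14.460% = -4.4600%
Exact: (1 + 0.1000)/(1 + 0.1446) − 1 = -3.8966%
Error = -4.4600% − (-3.8966%) = -0.5634% → -56 basis points.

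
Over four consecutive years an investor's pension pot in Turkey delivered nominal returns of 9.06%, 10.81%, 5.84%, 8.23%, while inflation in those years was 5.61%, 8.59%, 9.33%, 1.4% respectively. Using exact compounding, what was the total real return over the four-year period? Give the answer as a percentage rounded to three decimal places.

Nominal growth factor = 1.0906 × 1.1081 × 1.0584 × 1.0823 = 1.384337
Price-level growth factor = 1.0561 × 1.0859 × 1.0933 × 1.0140 = 1.271371
Real growth factor = 1.384337 / 1.271371 = 1.088854
Total real return = 1.088854 − 1 → 8.885%.

8.885%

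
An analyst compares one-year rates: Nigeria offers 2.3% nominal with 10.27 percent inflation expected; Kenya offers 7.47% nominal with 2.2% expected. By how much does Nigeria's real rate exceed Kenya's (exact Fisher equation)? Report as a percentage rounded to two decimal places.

-12.38%

Nigeria: (1 + 0.0230)/(1 + 0.1027) − 1 = -7.2277%
Kenya: (1 + 0.0747)/(1 + 0.0220) − 1 = 5.1566%
Differential = -7.2277% − 5.1566% = -12.3843% → -12.38%.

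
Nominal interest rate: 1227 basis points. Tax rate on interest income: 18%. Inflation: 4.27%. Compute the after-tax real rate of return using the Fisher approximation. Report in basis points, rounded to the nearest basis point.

579 basis points

After-tax nominal return = 12.27% × (1 − 0.18) = 10.0614%.
r ≈ 10.0614% − 4.27% → 579 basis points.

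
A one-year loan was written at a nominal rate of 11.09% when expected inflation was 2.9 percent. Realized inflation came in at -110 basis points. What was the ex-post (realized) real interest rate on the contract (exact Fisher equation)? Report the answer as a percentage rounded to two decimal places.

12.33%

Ex-post: (1 + 0.1109)/(1 − 0.0110) − 1 = 12.3256%
So the realized real rate is 12.33%.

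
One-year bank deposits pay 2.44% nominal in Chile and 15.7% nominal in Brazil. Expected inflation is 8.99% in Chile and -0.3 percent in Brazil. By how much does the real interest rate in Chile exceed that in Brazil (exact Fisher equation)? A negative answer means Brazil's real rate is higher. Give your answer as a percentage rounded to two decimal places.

-22.06%

Chile: (1 + 0.0244)/(1 + 0.0899) − 1 = -6.0097%
Brazil: (1 + 0.1570)/(1 − 0.0030) − 1 = 16.0481%
Differential = -6.0097% − 16.0481% = -22.0579% → -22.06%.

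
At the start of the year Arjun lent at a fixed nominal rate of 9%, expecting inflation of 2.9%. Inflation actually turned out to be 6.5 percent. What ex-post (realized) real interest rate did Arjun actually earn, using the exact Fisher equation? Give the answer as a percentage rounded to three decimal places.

Ex-post: (1 + 0.0900)/(1 + 0.0650) − 1 = 2.3474%
So the realized real rate is 2.347%.

2.347%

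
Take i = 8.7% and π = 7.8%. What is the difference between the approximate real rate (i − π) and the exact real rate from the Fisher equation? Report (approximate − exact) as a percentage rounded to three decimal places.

Approximate: r ≈ 8.700% − 7.800% = 0.9000%
Exact: (1 + 0.0870)/(1 + 0.0780) − 1 = 0.8349%
Error = 0.9000% − 0.8349% = 0.0651% → 0.065%.

0.065%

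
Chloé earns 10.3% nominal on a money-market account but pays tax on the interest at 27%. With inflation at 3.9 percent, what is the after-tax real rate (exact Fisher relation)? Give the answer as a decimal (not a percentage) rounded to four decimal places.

After-tax nominal return = 10.3% × (1 − 0.27) = 7.5190%.
1 + r = 1.07519 / 1.03900 = 1.034832
After-tax real rate = 1.034832 − 1 → 0.0348.

0.0348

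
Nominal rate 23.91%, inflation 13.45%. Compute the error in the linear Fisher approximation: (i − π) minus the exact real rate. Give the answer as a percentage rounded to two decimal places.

Approximate: r ≈ 23.910% − 13.450% = 10.4600%
Exact: (1 + 0.2391)/(1 + 0.1345) − 1 = 9.2199%
Error = 10.4600% − 9.2199% = 1.2401% → 1.24%.

1.24%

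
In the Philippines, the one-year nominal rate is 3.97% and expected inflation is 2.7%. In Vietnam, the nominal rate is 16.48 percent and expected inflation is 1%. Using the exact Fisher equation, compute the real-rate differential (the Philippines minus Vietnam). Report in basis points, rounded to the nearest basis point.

-1409 basis points

The Philippines: (1 + 0.0397)/(1 + 0.0270) − 1 = 1.2366%
Vietnam: (1 + 0.1648)/(1 + 0.0100) − 1 = 15.3267%
Differential = 1.2366% − 15.3267% = -14.0901% → -1409 basis points.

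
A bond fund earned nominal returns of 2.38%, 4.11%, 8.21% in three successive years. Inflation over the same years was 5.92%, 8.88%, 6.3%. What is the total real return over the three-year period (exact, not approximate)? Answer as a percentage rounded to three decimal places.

Nominal growth factor = 1.0238 × 1.0411 × 1.0821 = 1.153387
Price-level growth factor = 1.0592 × 1.0888 × 1.0630 = 1.225912
Real growth factor = 1.153387 / 1.225912 = 0.940840
Total real return = 0.940840 − 1 → -5.916%.

-5.916%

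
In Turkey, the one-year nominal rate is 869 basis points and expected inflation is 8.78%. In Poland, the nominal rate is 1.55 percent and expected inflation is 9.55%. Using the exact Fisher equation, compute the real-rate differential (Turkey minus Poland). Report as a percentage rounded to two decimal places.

Turkey: (1 + 0.0869)/(1 + 0.0878) − 1 = -0.0827%
Poland: (1 + 0.0155)/(1 + 0.0955) − 1 = -7.3026%
Differential = -0.0827% − (-7.3026%) = 7.2199% → 7.22%.

7.22%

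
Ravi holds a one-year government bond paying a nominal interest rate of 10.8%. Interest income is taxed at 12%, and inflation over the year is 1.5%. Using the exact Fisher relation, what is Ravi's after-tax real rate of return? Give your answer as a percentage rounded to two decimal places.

7.89%

After-tax nominal return = 10.8% × (1 − 0.12) = 9.5040%.
1 + r = 1.09504 / 1.01500 = 1.078857
After-tax real rate = 1.078857 − 1 → 7.89%.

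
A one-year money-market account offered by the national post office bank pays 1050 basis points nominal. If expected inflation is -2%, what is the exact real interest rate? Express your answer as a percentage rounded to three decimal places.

By the Fisher identity, 1 + r = (1 + i)/(1 + π).
1 + r = 1.10500 / 0.98000 = 1.127551
r = 1.127551 − 1 = 12.7551%, i.e. 12.755%.

12.755%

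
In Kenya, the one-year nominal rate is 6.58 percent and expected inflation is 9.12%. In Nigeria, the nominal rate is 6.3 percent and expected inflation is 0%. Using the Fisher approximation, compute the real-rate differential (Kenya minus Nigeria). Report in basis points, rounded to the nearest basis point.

Kenya: 6.58% − 9.12% = -2.540%
Nigeria: 6.3% − 0% = 6.300%
Differential = -8.840% → -884 basis points.

-884 basis points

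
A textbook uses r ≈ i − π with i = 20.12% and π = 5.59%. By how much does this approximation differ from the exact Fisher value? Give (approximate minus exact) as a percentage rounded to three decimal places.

0.769%

Approximate: r ≈ 20.120% − 5.590% = 14.5300%
Exact: (1 + 0.2012)/(1 + 0.0559) − 1 = 13.7608%
Error = 14.5300% − 13.7608% = 0.7692% → 0.769%.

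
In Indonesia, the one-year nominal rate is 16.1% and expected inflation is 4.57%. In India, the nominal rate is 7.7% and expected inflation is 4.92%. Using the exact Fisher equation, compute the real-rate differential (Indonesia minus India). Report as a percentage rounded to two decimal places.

Indonesia: (1 + 0.1610)/(1 + 0.0457) − 1 = 11.0261%
India: (1 + 0.0770)/(1 + 0.0492) − 1 = 2.6496%
Differential = 11.0261% − 2.6496% = 8.3765% → 8.38%.

8.38%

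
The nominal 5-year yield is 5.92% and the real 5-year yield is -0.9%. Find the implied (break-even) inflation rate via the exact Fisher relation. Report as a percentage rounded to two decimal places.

(1 + π) = (1 + i)/(1 + r) = 1.05920 / 0.99100 = 1.068819
Break-even inflation = 1.068819 − 1 → 6.88%.

6.88%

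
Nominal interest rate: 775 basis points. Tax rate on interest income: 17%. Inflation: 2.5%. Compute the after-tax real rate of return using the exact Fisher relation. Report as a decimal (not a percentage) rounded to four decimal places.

0.0384

After-tax nominal return = 7.75% × (1 − 0.17) = 6.4325%.
1 + r = 1.064325 / 1.02500 = 1.038366
After-tax real rate = 1.038366 − 1 → 0.0384.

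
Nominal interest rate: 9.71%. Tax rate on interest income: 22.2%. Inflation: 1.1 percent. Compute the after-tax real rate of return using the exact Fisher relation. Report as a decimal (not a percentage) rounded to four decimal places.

After-tax nominal return = 9.71% × (1 − 0.222) = 7.55438%.
1 + r = 1.0755438 / 1.01100 = 1.063842
After-tax real rate = 1.063842 − 1 → 0.0638.

0.0638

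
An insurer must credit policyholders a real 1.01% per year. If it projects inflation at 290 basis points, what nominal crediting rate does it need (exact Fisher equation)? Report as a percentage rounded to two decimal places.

(1 + i) = (1 + r)(1 + π) = 1.01010 × 1.02900 = 1.0393929
i = 1.0393929 − 1, so the required nominal rate is 3.94%.

3.94%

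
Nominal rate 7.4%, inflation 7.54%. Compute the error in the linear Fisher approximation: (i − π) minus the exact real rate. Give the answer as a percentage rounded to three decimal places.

Approximate: r ≈ 7.400% − 7.540% = -0.1400%
Exact: (1 + 0.0740)/(1 + 0.0754) − 1 = -0.1302%
Error = -0.1400% − (-0.1302%) = -0.0098% → -0.010%.

-0.010%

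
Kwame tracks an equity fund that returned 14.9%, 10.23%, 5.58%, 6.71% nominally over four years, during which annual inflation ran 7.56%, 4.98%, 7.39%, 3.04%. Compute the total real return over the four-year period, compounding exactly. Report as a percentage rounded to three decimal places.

14.204%

Nominal growth factor = 1.1490 × 1.1023 × 1.0558 × 1.0671 = 1.4269430
Price-level growth factor = 1.0756 × 1.0498 × 1.0739 × 1.0304 = 1.2494735
Real growth factor = 1.4269430 / 1.2494735 = 1.1420354
Total real return = 1.1420354 − 1 → 14.204%.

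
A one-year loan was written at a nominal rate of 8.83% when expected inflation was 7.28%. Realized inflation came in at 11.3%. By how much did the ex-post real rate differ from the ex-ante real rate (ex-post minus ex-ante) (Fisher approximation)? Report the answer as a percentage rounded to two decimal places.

Ex-ante: 8.83% − 7.28% = 1.550%
Ex-post: 8.83% − 11.3% = -2.470%
Difference (ex-post − ex-ante) = -4.0200% → -4.02%.

-4.02%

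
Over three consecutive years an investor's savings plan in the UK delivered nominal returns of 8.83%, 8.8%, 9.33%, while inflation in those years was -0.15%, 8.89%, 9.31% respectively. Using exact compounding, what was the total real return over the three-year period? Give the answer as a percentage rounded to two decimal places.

8.92%

Nominal growth factor = 1.0883 × 1.0880 × 1.0933 = 1.294544
Price-level growth factor = 0.9985 × 1.0889 × 1.0931 = 1.188491
Real growth factor = 1.294544 / 1.188491 = 1.089233
Total real return = 1.089233 − 1 → 8.92%.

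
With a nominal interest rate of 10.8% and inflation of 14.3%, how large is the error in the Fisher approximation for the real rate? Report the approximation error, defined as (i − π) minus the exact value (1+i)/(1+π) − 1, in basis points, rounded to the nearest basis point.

Approximate: r ≈ 10.800% − 14.300% = -3.5000%
Exact: (1 + 0.1080)/(1 + 0.1430) − 1 = -3.0621%
Error = -3.5000% − (-3.0621%) = -0.4379% → -44 basis points.

-44 basis points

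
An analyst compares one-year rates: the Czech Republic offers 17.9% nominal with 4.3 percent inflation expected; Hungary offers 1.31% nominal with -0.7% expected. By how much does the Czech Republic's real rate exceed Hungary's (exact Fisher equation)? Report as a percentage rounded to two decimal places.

11.02%

The Czech Republic: (1 + 0.1790)/(1 + 0.0430) − 1 = 13.0393%
Hungary: (1 + 0.0131)/(1 − 0.0070) − 1 = 2.0242%
Differential = 13.0393% − 2.0242% = 11.0151% → 11.02%.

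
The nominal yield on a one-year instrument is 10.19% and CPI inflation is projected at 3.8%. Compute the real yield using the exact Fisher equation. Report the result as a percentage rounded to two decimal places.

By the Fisher equation, 1 + r = (1 + i)/(1 + π).
1 + r = 1.10190 / 1.03800 = 1.061561
r = 1.061561 − 1 = 6.1561%, i.e. 6.16%.

6.16%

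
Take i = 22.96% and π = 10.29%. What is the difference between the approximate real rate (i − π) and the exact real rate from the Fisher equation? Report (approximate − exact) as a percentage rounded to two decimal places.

1.18%

Approximate: r ≈ 22.960% − 10.290% = 12.6700%
Exact: (1 + 0.2296)/(1 + 0.1029) − 1 = 11.4879%
Error = 12.6700% − 11.4879% = 1.1821% → 1.18%.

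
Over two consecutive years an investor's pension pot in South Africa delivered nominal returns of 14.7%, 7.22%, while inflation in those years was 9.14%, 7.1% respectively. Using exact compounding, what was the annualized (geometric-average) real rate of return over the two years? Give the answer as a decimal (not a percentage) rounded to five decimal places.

Nominal growth factor = 1.1470 × 1.0722 = 1.22981340
Price-level growth factor = 1.0914 × 1.0710 = 1.16888940
Real growth factor = 1.22981340 / 1.16888940 = 1.05212127
Annualized real rate = 1.05212127^(1/2) − 1 = 2.5730% → 0.02573.

0.02573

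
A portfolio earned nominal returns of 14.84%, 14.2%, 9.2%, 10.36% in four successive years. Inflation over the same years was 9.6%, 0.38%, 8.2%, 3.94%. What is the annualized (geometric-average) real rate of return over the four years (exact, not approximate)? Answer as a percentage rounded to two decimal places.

Compound the nominal returns: 1.1484 × 1.1420 × 1.0920 × 1.1036 = 1.58049679.
Compound inflation: 1.0960 × 1.0038 × 1.0820 × 1.0394 = 1.23727922.
Deflate: 1.58049679 / 1.23727922 = 1.27739702.
Annualized real rate = 1.27739702^(1/4) − 1 = 6.3118% → 6.31%.

6.31%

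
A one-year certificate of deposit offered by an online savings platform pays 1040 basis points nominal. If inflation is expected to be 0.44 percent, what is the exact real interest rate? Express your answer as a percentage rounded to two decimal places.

By the Fisher identity, 1 + r = (1 + i)/(1 + π).
1 + r = 1.10400 / 1.00440 = 1.099164
r = 1.099164 − 1 = 9.9164%, i.e. 9.92%.

9.92%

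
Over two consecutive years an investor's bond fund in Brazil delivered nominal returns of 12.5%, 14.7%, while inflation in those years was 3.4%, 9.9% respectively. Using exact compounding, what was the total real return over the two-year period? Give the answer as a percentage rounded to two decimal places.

13.55%

Compound the nominal returns: 1.1250 × 1.1470 = 1.290375.
Compound inflation: 1.0340 × 1.0990 = 1.136366.
Deflate: 1.290375 / 1.136366 = 1.135528.
Total real return = 1.135528 − 1 → 13.55%.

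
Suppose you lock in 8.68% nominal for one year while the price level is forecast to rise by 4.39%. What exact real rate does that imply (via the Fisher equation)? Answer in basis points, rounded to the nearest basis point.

411 basis points

By the Fisher equation, 1 + r = (1 + i)/(1 + π).
1 + r = 1.08680 / 1.04390 = 1.041096
r = 1.041096 − 1 = 4.1096%, i.e. 411 basis points.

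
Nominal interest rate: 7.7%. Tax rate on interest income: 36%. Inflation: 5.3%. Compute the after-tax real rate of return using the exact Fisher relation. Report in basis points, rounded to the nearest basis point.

After-tax nominal return = 7.7% × (1 − 0.36) = 4.9280%.
1 + r = 1.04928 / 1.05300 = 0.996467
After-tax real rate = 0.996467 − 1 → -35 basis points.

-35 basis points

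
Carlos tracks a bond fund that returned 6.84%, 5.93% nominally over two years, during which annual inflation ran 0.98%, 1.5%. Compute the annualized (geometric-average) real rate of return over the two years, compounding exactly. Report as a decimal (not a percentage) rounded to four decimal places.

Compound the nominal returns: 1.0684 × 1.0593 = 1.13175612.
Compound inflation: 1.0098 × 1.0150 = 1.02494700.
Deflate: 1.13175612 / 1.02494700 = 1.10420941.
Annualized real rate = 1.10420941^(1/2) − 1 = 5.0814% → 0.0508.

0.0508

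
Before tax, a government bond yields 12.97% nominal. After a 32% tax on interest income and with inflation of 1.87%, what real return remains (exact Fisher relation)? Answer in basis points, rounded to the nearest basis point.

682 basis points

After-tax nominal return = 12.97% × (1 − 0.32) = 8.8196%.
1 + r = 1.088196 / 1.01870 = 1.068220
After-tax real rate = 1.068220 − 1 → 682 basis points.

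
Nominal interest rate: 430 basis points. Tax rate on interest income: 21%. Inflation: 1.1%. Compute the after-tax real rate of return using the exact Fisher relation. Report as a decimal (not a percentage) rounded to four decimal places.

0.0227

After-tax nominal return = 4.3% × (1 − 0.21) = 3.3970%.
1 + r = 1.03397 / 1.01100 = 1.022720
After-tax real rate = 1.022720 − 1 → 0.0227.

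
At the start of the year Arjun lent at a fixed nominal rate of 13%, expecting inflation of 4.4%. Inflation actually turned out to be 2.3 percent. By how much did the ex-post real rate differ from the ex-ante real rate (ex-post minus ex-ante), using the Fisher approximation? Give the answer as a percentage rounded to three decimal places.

Ex-ante: 13% − 4.4% = 8.600%
Ex-post: 13% − 2.3% = 10.700%
Difference (ex-post − ex-ante) = 2.1000% → 2.100%.

2.100%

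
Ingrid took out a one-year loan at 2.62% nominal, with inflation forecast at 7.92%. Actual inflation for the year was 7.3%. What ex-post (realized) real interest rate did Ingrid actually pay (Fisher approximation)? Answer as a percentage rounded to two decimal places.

-4.68%

Ex-post: 2.62% − 7.3% = -4.680%
So the realized real rate is -4.68%.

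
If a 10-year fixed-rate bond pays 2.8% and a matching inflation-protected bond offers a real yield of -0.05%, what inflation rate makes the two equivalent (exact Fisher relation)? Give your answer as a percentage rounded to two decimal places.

(1 + π) = (1 + i)/(1 + r) = 1.02800 / 0.99950 = 1.028514
Break-even inflation = 1.028514 − 1 → 2.85%.

2.85%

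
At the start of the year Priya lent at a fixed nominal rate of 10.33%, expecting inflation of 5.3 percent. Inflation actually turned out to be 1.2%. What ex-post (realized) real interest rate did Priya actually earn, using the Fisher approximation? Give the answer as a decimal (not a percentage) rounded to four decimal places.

Ex-post: 10.33% − 1.2% = 9.130%
So the realized real rate is 0.0913.

0.0913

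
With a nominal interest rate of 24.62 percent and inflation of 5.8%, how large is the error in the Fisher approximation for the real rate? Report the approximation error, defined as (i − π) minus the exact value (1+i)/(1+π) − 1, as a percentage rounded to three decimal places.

Approximate: r ≈ 24.620% − 5.800% = 18.8200%
Exact: (1 + 0.2462)/(1 + 0.0580) − 1 = 17.7883%
Error = 18.8200% − 17.7883% = 1.0317% → 1.032%.

1.032%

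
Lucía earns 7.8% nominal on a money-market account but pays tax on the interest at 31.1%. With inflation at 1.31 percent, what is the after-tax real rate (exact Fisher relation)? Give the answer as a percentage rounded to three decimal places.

4.012%

After-tax nominal return = 7.8% × (1 − 0.311) = 5.3742%.
1 + r = 1.053742 / 1.01310 = 1.040116
After-tax real rate = 1.040116 − 1 → 4.012%.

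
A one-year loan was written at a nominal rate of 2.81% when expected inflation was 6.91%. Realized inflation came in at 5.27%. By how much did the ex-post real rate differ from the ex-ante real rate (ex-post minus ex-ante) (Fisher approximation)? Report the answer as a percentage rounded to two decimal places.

Ex-ante: 2.81% − 6.91% = -4.100%
Ex-post: 2.81% − 5.27% = -2.460%
Difference (ex-post − ex-ante) = 1.6400% → 1.64%.

1.64%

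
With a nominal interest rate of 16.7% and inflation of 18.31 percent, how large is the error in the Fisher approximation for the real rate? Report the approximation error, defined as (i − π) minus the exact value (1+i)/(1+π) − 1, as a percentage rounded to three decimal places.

Approximate: r ≈ 16.700% − 18.310% = -1.6100%
Exact: (1 + 0.1670)/(1 + 0.1831) − 1 = -1.3608%
Error = -1.6100% − (-1.3608%) = -0.2492% → -0.249%.

-0.249%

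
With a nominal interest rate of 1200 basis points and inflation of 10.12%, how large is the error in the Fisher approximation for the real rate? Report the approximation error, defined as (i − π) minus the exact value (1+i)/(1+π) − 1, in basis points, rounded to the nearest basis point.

17 basis points

Approximate: r ≈ 12.000% − 10.120% = 1.8800%
Exact: (1 + 0.1200)/(1 + 0.1012) − 1 = 1.7072%
Error = 1.8800% − 1.7072% = 0.1728% → 17 basis points.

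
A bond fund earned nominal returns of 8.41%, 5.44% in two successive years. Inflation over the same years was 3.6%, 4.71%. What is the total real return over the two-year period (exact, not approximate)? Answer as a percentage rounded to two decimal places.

Compound the nominal returns: 1.0841 × 1.0544 = 1.143075.
Compound inflation: 1.0360 × 1.0471 = 1.084796.
Deflate: 1.143075 / 1.084796 = 1.053724.
Total real return = 1.053724 − 1 → 5.37%.

5.37%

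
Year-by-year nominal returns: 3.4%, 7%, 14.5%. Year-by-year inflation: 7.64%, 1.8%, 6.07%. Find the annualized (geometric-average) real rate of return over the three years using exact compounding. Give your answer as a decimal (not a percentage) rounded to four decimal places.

0.0291

Compound the nominal returns: 1.0340 × 1.0700 × 1.1450 = 1.26680510.
Compound inflation: 1.0764 × 1.0180 × 1.0607 = 1.16228875.
Deflate: 1.26680510 / 1.16228875 = 1.08992287.
Annualized real rate = 1.08992287^(1/3) − 1 = 2.9118% → 0.0291.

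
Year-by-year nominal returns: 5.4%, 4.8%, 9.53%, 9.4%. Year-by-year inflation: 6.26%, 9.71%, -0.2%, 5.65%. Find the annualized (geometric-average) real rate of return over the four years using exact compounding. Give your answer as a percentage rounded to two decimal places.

Compound the nominal returns: 1.0540 × 1.0480 × 1.0953 × 1.0940 = 1.32358642.
Compound inflation: 1.0626 × 1.0971 × 0.9980 × 1.0565 = 1.22918165.
Deflate: 1.32358642 / 1.22918165 = 1.07680294.
Annualized real rate = 1.07680294^(1/4) − 1 = 1.8671% → 1.87%.

1.87%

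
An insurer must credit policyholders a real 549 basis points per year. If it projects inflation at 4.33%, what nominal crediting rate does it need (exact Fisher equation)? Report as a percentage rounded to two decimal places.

10.06%

(1 + i) = (1 + r)(1 + π) = 1.05490 × 1.04330 = 1.10057717
i = 1.10057717 − 1, so the required nominal rate is 10.06%.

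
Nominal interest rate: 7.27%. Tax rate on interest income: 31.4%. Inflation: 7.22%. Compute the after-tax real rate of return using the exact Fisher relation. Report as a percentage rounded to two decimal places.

After-tax nominal return = 7.27% × (1 − 0.314) = 4.98722%.
1 + r = 1.0498722 / 1.07220 = 0.979176
After-tax real rate = 0.979176 − 1 → -2.08%.

-2.08%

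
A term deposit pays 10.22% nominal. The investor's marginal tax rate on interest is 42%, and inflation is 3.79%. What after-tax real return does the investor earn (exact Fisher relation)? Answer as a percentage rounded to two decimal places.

2.06%

After-tax nominal return = 10.22% × (1 − 0.42) = 5.9276%.
1 + r = 1.059276 / 1.03790 = 1.020595
After-tax real rate = 1.020595 − 1 → 2.06%.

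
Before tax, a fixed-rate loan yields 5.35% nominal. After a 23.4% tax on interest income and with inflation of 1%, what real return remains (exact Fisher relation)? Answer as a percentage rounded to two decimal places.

After-tax nominal return = 5.35% × (1 − 0.234) = 4.0981%.
1 + r = 1.040981 / 1.01000 = 1.030674
After-tax real rate = 1.030674 − 1 → 3.07%.

3.07%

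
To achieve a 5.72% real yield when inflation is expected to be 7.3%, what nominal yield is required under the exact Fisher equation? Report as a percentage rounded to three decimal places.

(1 + i) = (1 + r)(1 + π) = 1.05720 × 1.07300 = 1.1343756
i = 1.1343756 − 1, so the required nominal rate is 13.438%.

13.438%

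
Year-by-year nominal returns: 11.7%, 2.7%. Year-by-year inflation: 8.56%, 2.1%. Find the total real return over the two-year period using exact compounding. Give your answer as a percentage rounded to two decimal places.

3.50%

Nominal growth factor = 1.1170 × 1.0270 = 1.147159
Price-level growth factor = 1.0856 × 1.0210 = 1.108398
Real growth factor = 1.147159 / 1.108398 = 1.034971
Total real return = 1.034971 − 1 → 3.50%.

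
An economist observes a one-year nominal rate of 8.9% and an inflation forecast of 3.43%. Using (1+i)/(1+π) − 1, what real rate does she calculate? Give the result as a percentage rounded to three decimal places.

5.289%

1 + r = 1.08900 / 1.03430 = 1.052886
r = 1.052886 − 1 = 5.2886%, i.e. 5.289%.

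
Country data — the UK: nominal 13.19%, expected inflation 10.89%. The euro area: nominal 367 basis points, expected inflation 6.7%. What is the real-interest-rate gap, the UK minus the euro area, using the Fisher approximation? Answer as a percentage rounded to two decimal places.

5.33%

The UK: 13.19% − 10.89% = 2.300%
The euro area: 3.67% − 6.7% = -3.030%
Differential = 5.330% → 5.33%.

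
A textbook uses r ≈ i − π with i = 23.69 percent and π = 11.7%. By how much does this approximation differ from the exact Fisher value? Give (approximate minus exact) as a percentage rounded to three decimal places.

1.256%

Approximate: r ≈ 23.690% − 11.700% = 11.9900%
Exact: (1 + 0.2369)/(1 + 0.1170) − 1 = 10.7341%
Error = 11.9900% − 10.7341% = 1.2559% → 1.256%.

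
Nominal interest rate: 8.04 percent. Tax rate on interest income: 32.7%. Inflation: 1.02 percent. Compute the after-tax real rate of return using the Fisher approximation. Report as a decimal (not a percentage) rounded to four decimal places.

After-tax nominal return = 8.04% × (1 − 0.327) = 5.41092%.
r ≈ 5.41092% − 1.02% → 0.0439.

0.0439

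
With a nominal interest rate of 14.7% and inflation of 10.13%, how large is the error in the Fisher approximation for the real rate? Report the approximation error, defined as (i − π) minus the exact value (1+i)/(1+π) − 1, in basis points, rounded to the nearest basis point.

Approximate: r ≈ 14.700% − 10.130% = 4.5700%
Exact: (1 + 0.1470)/(1 + 0.1013) − 1 = 4.1496%
Error = 4.5700% − 4.1496% = 0.4204% → 42 basis points.

42 basis points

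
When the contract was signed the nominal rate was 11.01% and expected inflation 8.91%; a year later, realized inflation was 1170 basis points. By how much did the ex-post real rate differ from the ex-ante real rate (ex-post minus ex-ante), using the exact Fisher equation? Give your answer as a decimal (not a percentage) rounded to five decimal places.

-0.02546

Ex-ante: (1 + 0.1101)/(1 + 0.0891) − 1 = 1.9282%
Ex-post: (1 + 0.1101)/(1 + 0.1170) − 1 = -0.6177%
Difference (ex-post − ex-ante) = -2.5459% → -0.02546.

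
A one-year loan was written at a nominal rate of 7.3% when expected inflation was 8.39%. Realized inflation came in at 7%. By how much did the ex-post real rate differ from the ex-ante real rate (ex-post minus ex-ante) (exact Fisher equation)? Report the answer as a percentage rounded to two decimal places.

Ex-ante: (1 + 0.0730)/(1 + 0.0839) − 1 = -1.0056%
Ex-post: (1 + 0.0730)/(1 + 0.0700) − 1 = 0.2804%
Difference (ex-post − ex-ante) = 1.2860% → 1.29%.

1.29%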